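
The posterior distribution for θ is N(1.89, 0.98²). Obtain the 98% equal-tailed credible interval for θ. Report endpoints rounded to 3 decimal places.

The posterior is symmetric, so the 98% equal-tailed interval is θ = 1.89 ± z·0.98 with z = 2.326.
Half-width: 2.326 × 0.98 = 2.280.
1.89 − 2.280 = -0.390; 1.89 + 2.280 = 4.170.

[-0.390, 4.170]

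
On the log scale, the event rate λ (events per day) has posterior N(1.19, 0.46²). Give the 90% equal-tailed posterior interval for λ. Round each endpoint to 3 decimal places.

On the log scale the 90% interval is 1.19 ± 1.645 × 0.46 = [0.4334, 1.9466].
Exponentiate: [e^0.4334, e^1.9466] = [1.542, 7.005].

[1.542, 7.005]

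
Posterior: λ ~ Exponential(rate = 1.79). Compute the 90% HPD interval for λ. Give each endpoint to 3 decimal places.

The exponential density is strictly decreasing on [0, ∞), so the HPD interval is anchored at 0: [0, q] with P(λ ≤ q) = 0.90.
q = −ln(1 − 0.90) / 1.79 = 2.3026 / 1.79 = 1.286.

[0.000, 1.286]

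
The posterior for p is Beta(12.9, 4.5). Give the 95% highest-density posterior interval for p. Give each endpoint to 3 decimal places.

[0.541, 0.926]

The posterior is unimodal and skewed, so the HPD interval has equal density at both endpoints and is the shortest 95% interval.
Solving f(0.541) = f(0.926) with F(0.926) − F(0.541) = 0.95 gives [0.541, 0.926].
For comparison, the equal-tailed interval is [0.519, 0.912]; the HPD is narrower and shifted toward the mode.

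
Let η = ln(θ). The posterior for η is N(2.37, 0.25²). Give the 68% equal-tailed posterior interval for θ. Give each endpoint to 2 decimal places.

On the log scale the 68% interval is 2.37 ± 0.994 × 0.25 = [2.1214, 2.6186].
Exponentiate: [e^2.1214, e^2.6186] = [8.34, 13.72].

[8.34, 13.72]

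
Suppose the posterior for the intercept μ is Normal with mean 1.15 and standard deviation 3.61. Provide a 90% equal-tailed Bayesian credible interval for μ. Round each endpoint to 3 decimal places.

[-4.788, 7.088]

The posterior is symmetric, so the 90% equal-tailed interval is μ = 1.15 ± z·3.61 with z = 1.645.
Half-width: 1.645 × 3.61 = 5.938.
1.15 − 5.938 = -4.788; 1.15 + 5.938 = 7.088.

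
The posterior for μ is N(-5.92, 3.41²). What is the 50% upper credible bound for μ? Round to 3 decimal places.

Need U with P(μ ≤ U) = 0.50: U = -5.92 + z_{0.5}·3.41.
z = 0.000; U = -5.92 + 0.000 × 3.41 = -5.920.

-5.920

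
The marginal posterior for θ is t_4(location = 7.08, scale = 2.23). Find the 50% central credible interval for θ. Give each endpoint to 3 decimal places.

[5.428, 8.732]

The t_4 distribution is symmetric; the 50% interval is 7.08 ± t·2.23 with t_{0.75,4} = 0.741.
Half-width: 0.741 × 2.23 = 1.652.
7.08 − 1.652 = 5.428; 7.08 + 1.652 = 8.732.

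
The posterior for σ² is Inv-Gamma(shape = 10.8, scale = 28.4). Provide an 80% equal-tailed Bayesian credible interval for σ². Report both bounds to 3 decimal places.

Inverse-Gamma(10.8, 28.4) quantiles: F⁻¹(0.1) and F⁻¹(0.9).
Equivalently, 1/σ² ~ Gamma(10.8, rate = 28.4); invert its 0.9 and 0.1 quantiles.
Posterior mean ≈ 2.898, SD ≈ 0.977; a Normal approximation gives roughly [1.646, 4.150].
Exact: lower = 1.872; upper = 4.140.

[1.872, 4.140]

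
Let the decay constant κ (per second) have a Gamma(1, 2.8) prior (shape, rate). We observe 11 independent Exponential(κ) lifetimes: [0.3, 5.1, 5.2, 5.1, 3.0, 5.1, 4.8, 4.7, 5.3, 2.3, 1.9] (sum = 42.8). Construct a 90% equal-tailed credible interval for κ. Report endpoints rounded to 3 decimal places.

[0.152, 0.399]

Posterior: Gamma(1+11, 2.8+42.8) = Gamma(12, 45.6) (shape, rate).
Equal-tailed 90% interval: Gamma(12, 45.6) quantiles at 0.05 and 0.95.
Posterior mean ≈ 0.263, SD ≈ 0.076; a Normal approximation gives roughly [0.138, 0.388].
Exact: lower = 0.152; upper = 0.399.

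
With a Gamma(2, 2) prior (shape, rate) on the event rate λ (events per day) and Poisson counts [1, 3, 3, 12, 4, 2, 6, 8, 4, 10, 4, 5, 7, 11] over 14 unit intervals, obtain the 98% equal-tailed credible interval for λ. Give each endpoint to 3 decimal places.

Posterior: Gamma(2+80, 2+14) = Gamma(82, 16) (shape, rate).
Equal-tailed 98% interval: Gamma(82, 16) quantiles at 0.01 and 0.99.
Posterior mean ≈ 5.125, SD ≈ 0.566; a Normal approximation gives roughly [3.808, 6.442].
Exact: lower = 3.901; upper = 6.533.

[3.901, 6.533]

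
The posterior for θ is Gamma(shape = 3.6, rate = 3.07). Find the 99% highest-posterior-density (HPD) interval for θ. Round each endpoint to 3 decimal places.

[0.090, 3.088]

The posterior is unimodal and skewed, so the HPD interval has equal density at both endpoints and is the shortest 99% interval.
Solving f(0.090) = f(3.088) with F(3.088) − F(0.090) = 0.99 gives [0.090, 3.088].
For comparison, the equal-tailed interval is [0.172, 3.358]; the HPD is narrower and shifted toward the mode.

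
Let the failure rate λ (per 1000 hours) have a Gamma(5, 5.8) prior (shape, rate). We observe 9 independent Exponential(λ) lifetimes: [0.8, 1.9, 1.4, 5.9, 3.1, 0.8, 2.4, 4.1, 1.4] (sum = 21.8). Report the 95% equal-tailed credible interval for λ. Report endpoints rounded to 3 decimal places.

[0.277, 0.805]

Posterior: Gamma(5+9, 5.8+21.8) = Gamma(14, 27.6) (shape, rate).
Equal-tailed 95% interval: Gamma(14, 27.6) quantiles at 0.025 and 0.975.
Posterior mean ≈ 0.507, SD ≈ 0.136; a Normal approximation gives roughly [0.242, 0.773].
Exact: lower = 0.277; upper = 0.805.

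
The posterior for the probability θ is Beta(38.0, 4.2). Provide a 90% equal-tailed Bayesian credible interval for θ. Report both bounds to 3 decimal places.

[0.816, 0.963]

Posterior: Beta(38.0, 4.2).
Equal-tailed 90% interval: the 0.05 and 0.95 quantiles of Beta(38.0, 4.2).
Posterior mean ≈ 0.900, SD ≈ 0.046; a Normal approximation gives roughly [0.826, 0.975].
Exact: F⁻¹(0.05) = 0.816; F⁻¹(0.95) = 0.963.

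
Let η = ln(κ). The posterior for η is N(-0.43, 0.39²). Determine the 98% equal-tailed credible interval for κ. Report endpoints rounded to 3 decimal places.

[0.263, 1.612]

On the log scale the 98% interval is -0.43 ± 2.326 × 0.39 = [-1.3373, 0.4773].
Exponentiate: [e^-1.3373, e^0.4773] = [0.263, 1.612].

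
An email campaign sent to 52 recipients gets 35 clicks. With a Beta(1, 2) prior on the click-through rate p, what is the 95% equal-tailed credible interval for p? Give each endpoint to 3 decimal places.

[0.525, 0.773]

Posterior: Beta(1+35, 2+17) = Beta(36, 19).
Equal-tailed 95% interval: the 0.025 and 0.975 quantiles of Beta(36, 19).
Posterior mean ≈ 0.655, SD ≈ 0.064; a Normal approximation gives roughly [0.530, 0.779].
Exact: F⁻¹(0.025) = 0.525; F⁻¹(0.975) = 0.773.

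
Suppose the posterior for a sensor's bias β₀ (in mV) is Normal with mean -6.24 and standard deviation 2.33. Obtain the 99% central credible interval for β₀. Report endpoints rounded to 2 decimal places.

The posterior is symmetric, so the 99% equal-tailed interval is β₀ = -6.24 ± z·2.33 with z = 2.576.
Half-width: 2.576 × 2.33 = 6.00.
-6.24 − 6.00 = -12.24; -6.24 + 6.00 = -0.24.

[-12.24, -0.24]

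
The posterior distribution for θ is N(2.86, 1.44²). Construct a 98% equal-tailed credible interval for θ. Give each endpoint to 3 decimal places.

[-0.490, 6.210]

The posterior is symmetric, so the 98% equal-tailed interval is θ = 2.86 ± z·1.44 with z = 2.326.
Half-width: 2.326 × 1.44 = 3.350.
2.86 − 3.350 = -0.490; 2.86 + 3.350 = 6.210.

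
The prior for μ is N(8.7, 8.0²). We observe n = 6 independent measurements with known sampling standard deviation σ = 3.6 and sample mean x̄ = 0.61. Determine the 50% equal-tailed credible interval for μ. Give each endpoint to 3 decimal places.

[-0.101, 1.849]

Posterior precision = 1/8.0² + 6/3.6² = 0.0156 + 0.4630 = 0.4786, so posterior SD = 1.4455.
Posterior mean = (8.7/8.0² + 6·0.61/3.6²) / 0.4786 = 0.8741.
Interval: 0.8741 ± 0.674 × 1.4455 → [-0.101, 1.849].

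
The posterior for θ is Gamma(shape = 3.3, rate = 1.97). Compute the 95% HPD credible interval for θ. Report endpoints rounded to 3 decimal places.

The posterior is unimodal and skewed, so the HPD interval has equal density at both endpoints and is the shortest 95% interval.
Solving f(0.210) = f(3.489) with F(3.489) − F(0.210) = 0.95 gives [0.210, 3.489].
For comparison, the equal-tailed interval is [0.382, 3.907]; the HPD is narrower and shifted toward the mode.

[0.210, 3.489]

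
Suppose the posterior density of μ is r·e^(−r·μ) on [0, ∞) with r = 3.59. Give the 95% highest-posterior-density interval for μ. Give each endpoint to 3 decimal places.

The exponential density is strictly decreasing on [0, ∞), so the HPD interval is anchored at 0: [0, q] with P(μ ≤ q) = 0.95.
q = −ln(1 − 0.95) / 3.59 = 2.9957 / 3.59 = 0.834.

[0.000, 0.834]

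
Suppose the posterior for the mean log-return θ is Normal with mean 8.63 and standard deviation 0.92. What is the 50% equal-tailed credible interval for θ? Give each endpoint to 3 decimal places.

[8.009, 9.251]

The posterior is symmetric, so the 50% equal-tailed interval is θ = 8.63 ± z·0.92 with z = 0.674.
Half-width: 0.674 × 0.92 = 0.621.
8.63 − 0.621 = 8.009; 8.63 + 0.621 = 9.251.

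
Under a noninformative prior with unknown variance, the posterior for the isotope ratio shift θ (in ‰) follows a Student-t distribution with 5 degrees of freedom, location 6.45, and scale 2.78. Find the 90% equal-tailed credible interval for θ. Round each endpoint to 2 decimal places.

[0.85, 12.05]

The t_5 distribution is symmetric; the 90% interval is 6.45 ± t·2.78 with t_{0.95,5} = 2.015.
Half-width: 2.015 × 2.78 = 5.60.
6.45 − 5.60 = 0.85; 6.45 + 5.60 = 12.05.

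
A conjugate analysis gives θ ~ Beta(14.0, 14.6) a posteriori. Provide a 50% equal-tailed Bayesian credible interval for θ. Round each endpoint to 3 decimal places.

[0.426, 0.553]

Posterior: Beta(14.0, 14.6).
Equal-tailed 50% interval: the 0.25 and 0.75 quantiles of Beta(14.0, 14.6).
Posterior mean ≈ 0.490, SD ≈ 0.092; a Normal approximation gives roughly [0.428, 0.551].
Exact: F⁻¹(0.25) = 0.426; F⁻¹(0.75) = 0.553.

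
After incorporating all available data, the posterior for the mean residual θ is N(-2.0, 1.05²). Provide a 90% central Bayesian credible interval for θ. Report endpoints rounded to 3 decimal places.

The posterior is symmetric, so the 90% equal-tailed interval is θ = -2.0 ± z·1.05 with z = 1.645.
Half-width: 1.645 × 1.05 = 1.727.
-2.0 − 1.727 = -3.727; -2.0 + 1.727 = -0.273.

[-3.727, -0.273]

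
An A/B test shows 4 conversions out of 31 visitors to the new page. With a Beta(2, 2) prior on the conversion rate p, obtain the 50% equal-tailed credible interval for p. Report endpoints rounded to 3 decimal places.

[0.126, 0.211]

Posterior: Beta(2+4, 2+27) = Beta(6, 29).
Equal-tailed 50% interval: the 0.25 and 0.75 quantiles of Beta(6, 29).
Posterior mean ≈ 0.171, SD ≈ 0.063; a Normal approximation gives roughly [0.129, 0.214].
Exact: F⁻¹(0.25) = 0.126; F⁻¹(0.75) = 0.211.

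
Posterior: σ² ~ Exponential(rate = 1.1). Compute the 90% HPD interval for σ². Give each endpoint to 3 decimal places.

[0.000, 2.093]

The exponential density is strictly decreasing on [0, ∞), so the HPD interval is anchored at 0: [0, q] with P(σ² ≤ q) = 0.90.
q = −ln(1 − 0.90) / 1.1 = 2.3026 / 1.1 = 2.093.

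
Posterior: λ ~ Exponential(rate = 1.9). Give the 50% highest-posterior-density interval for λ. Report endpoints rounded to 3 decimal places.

[0.000, 0.365]

The exponential density is strictly decreasing on [0, ∞), so the HPD interval is anchored at 0: [0, q] with P(λ ≤ q) = 0.50.
q = −ln(1 − 0.50) / 1.9 = 0.6931 / 1.9 = 0.365.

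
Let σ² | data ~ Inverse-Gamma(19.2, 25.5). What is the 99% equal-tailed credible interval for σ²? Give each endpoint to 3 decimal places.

Inverse-Gamma(19.2, 25.5) quantiles: F⁻¹(0.005) and F⁻¹(0.995).
Equivalently, 1/σ² ~ Gamma(19.2, rate = 25.5); invert its 0.995 and 0.005 quantiles.
Posterior mean ≈ 1.401, SD ≈ 0.338; a Normal approximation gives roughly [0.531, 2.271].
Exact: lower = 0.788; upper = 2.606.

[0.788, 2.606]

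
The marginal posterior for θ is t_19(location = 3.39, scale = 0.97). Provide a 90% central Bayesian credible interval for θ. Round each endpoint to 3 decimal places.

The t_19 distribution is symmetric; the 90% interval is 3.39 ± t·0.97 with t_{0.95,19} = 1.729.
Half-width: 1.729 × 0.97 = 1.677.
3.39 − 1.677 = 1.713; 3.39 + 1.677 = 5.067.

[1.713, 5.067]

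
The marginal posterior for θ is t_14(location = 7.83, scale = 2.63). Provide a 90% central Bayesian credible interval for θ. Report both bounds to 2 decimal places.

The t_14 distribution is symmetric; the 90% interval is 7.83 ± t·2.63 with t_{0.95,14} = 1.761.
Half-width: 1.761 × 2.63 = 4.63.
7.83 − 4.63 = 3.20; 7.83 + 4.63 = 12.46.

[3.20, 12.46]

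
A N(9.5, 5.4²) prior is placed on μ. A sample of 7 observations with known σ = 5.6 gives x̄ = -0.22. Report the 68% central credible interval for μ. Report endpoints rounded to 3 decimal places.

[-0.885, 3.034]

Posterior precision = 1/5.4² + 7/5.6² = 0.0343 + 0.2232 = 0.2575, so posterior SD = 1.9706.
Posterior mean = (9.5/5.4² + 7·-0.22/5.6²) / 0.2575 = 1.0745.
Interval: 1.0745 ± 0.994 × 1.9706 → [-0.885, 3.034].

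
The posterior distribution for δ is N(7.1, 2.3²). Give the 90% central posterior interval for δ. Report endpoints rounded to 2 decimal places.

The posterior is symmetric, so the 90% equal-tailed interval is δ = 7.1 ± z·2.3 with z = 1.645.
Half-width: 1.645 × 2.3 = 3.78.
7.1 − 3.78 = 3.32; 7.1 + 3.78 = 10.88.

[3.32, 10.88]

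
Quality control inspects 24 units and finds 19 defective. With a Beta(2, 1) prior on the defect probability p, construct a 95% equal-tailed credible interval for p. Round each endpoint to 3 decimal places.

Posterior: Beta(2+19, 1+5) = Beta(21, 6).
Equal-tailed 95% interval: the 0.025 and 0.975 quantiles of Beta(21, 6).
Posterior mean ≈ 0.778, SD ≈ 0.079; a Normal approximation gives roughly [0.624, 0.932].
Exact: F⁻¹(0.025) = 0.606; F⁻¹(0.975) = 0.910.

[0.606, 0.910]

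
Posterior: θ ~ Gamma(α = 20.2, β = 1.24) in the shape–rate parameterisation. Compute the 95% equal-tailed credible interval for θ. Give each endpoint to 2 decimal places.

[9.98, 24.12]

Posterior: Gamma(shape 20.2, rate 1.24).
Equal-tailed 95% interval: Gamma(20.2, 1.24) quantiles at 0.025 and 0.975.
Posterior mean ≈ 16.29, SD ≈ 3.62; a Normal approximation gives roughly [9.19, 23.39].
Exact: lower = 9.98; upper = 24.12.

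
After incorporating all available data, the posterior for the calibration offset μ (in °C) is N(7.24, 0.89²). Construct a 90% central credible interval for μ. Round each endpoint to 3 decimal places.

[5.776, 8.704]

The posterior is symmetric, so the 90% equal-tailed interval is μ = 7.24 ± z·0.89 with z = 1.645.
Half-width: 1.645 × 0.89 = 1.464.
7.24 − 1.464 = 5.776; 7.24 + 1.464 = 8.704.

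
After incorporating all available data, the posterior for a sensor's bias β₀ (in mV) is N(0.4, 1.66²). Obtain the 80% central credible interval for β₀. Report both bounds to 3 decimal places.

[-1.727, 2.527]

The posterior is symmetric, so the 80% equal-tailed interval is β₀ = 0.4 ± z·1.66 with z = 1.282.
Half-width: 1.282 × 1.66 = 2.127.
0.4 − 2.127 = -1.727; 0.4 + 2.127 = 2.527.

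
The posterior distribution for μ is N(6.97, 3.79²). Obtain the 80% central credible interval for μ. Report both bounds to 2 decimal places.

[2.11, 11.83]

The posterior is symmetric, so the 80% equal-tailed interval is μ = 6.97 ± z·3.79 with z = 1.282.
Half-width: 1.282 × 3.79 = 4.86.
6.97 − 4.86 = 2.11; 6.97 + 4.86 = 11.83.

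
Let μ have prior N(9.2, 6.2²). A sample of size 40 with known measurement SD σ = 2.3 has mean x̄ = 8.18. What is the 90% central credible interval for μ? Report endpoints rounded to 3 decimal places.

Posterior precision = 1/6.2² + 40/2.3² = 0.0260 + 7.5614 = 7.5875, so posterior SD = 0.3630.
Posterior mean = (9.2/6.2² + 40·8.18/2.3²) / 7.5875 = 8.1835.
Interval: 8.1835 ± 1.645 × 0.3630 → [7.586, 8.781].

[7.586, 8.781]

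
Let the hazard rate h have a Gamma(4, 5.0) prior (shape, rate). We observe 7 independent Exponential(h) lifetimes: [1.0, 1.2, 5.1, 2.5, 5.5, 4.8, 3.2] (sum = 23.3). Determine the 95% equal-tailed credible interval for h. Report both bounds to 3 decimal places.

Posterior: Gamma(4+7, 5.0+23.3) = Gamma(11, 28.3) (shape, rate).
Equal-tailed 95% interval: Gamma(11, 28.3) quantiles at 0.025 and 0.975.
Posterior mean ≈ 0.389, SD ≈ 0.117; a Normal approximation gives roughly [0.159, 0.618].
Exact: lower = 0.194; upper = 0.650.

[0.194, 0.650]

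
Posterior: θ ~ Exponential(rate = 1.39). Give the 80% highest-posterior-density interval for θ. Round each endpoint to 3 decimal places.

The exponential density is strictly decreasing on [0, ∞), so the HPD interval is anchored at 0: [0, q] with P(θ ≤ q) = 0.80.
q = −ln(1 − 0.80) / 1.39 = 1.6094 / 1.39 = 1.158.

[0.000, 1.158]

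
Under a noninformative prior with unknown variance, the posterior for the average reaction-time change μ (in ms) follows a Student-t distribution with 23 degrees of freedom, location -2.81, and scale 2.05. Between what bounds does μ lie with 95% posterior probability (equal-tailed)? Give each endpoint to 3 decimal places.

The t_23 distribution is symmetric; the 95% interval is -2.81 ± t·2.05 with t_{0.975,23} = 2.069.
Half-width: 2.069 × 2.05 = 4.241.
-2.81 − 4.241 = -7.051; -2.81 + 4.241 = 1.431.

[-7.051, 1.431]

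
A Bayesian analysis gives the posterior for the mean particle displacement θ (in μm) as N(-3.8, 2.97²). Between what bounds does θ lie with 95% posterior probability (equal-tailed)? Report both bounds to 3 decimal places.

[-9.621, 2.021]

The posterior is symmetric, so the 95% equal-tailed interval is θ = -3.8 ± z·2.97 with z = 1.960.
Half-width: 1.960 × 2.97 = 5.821.
-3.8 − 5.821 = -9.621; -3.8 + 5.821 = 2.021.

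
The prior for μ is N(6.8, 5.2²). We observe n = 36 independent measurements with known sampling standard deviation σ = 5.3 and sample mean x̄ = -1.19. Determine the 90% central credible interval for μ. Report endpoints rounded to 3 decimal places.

[-2.398, 0.467]

Posterior precision = 1/5.2² + 36/5.3² = 0.0370 + 1.2816 = 1.3186, so posterior SD = 0.8709.
Posterior mean = (6.8/5.2² + 36·-1.19/5.3²) / 1.3186 = -0.9659.
Interval: -0.9659 ± 1.645 × 0.8709 → [-2.398, 0.467].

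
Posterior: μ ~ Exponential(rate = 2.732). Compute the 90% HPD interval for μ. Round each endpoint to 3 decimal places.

The exponential density is strictly decreasing on [0, ∞), so the HPD interval is anchored at 0: [0, q] with P(μ ≤ q) = 0.90.
q = −ln(1 − 0.90) / 2.732 = 2.3026 / 2.732 = 0.843.

[0.000, 0.843]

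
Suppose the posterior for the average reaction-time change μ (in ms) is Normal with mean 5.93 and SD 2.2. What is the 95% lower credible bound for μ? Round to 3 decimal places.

2.311

Need L with P(μ ≥ L) = 0.95: L = 5.93 − z_{0.05}·2.2.
z = 1.645; L = 5.93 − 1.645 × 2.2 = 2.311.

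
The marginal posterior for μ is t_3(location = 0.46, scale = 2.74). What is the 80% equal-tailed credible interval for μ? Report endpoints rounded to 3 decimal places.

The t_3 distribution is symmetric; the 80% interval is 0.46 ± t·2.74 with t_{0.9,3} = 1.638.
Half-width: 1.638 × 2.74 = 4.487.
0.46 − 4.487 = -4.027; 0.46 + 4.487 = 4.947.

[-4.027, 4.947]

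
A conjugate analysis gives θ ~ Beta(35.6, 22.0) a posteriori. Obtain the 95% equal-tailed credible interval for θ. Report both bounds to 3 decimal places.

[0.490, 0.738]

Posterior: Beta(35.6, 22.0).
Equal-tailed 95% interval: the 0.025 and 0.975 quantiles of Beta(35.6, 22.0).
Posterior mean ≈ 0.618, SD ≈ 0.063; a Normal approximation gives roughly [0.494, 0.742].
Exact: F⁻¹(0.025) = 0.490; F⁻¹(0.975) = 0.738.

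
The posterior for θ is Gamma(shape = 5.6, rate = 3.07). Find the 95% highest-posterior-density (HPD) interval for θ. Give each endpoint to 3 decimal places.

The posterior is unimodal and skewed, so the HPD interval has equal density at both endpoints and is the shortest 95% interval.
Solving f(0.499) = f(3.354) with F(3.354) − F(0.499) = 0.95 gives [0.499, 3.354].
For comparison, the equal-tailed interval is [0.640, 3.616]; the HPD is narrower and shifted toward the mode.

[0.499, 3.354]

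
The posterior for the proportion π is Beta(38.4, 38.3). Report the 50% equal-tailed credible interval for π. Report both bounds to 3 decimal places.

Posterior: Beta(38.4, 38.3).
Equal-tailed 50% interval: the 0.25 and 0.75 quantiles of Beta(38.4, 38.3).
Posterior mean ≈ 0.501, SD ≈ 0.057; a Normal approximation gives roughly [0.462, 0.539].
Exact: F⁻¹(0.25) = 0.462; F⁻¹(0.75) = 0.539.

[0.462, 0.539]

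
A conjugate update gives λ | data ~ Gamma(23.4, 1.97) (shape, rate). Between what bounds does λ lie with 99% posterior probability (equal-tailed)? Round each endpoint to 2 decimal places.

[6.50, 19.15]

Posterior: Gamma(shape 23.4, rate 1.97).
Equal-tailed 99% interval: Gamma(23.4, 1.97) quantiles at 0.005 and 0.995.
Posterior mean ≈ 11.88, SD ≈ 2.46; a Normal approximation gives roughly [5.55, 18.20].
Exact: lower = 6.50; upper = 19.15.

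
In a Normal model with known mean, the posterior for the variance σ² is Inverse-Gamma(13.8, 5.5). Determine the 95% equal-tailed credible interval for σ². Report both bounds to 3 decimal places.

Inverse-Gamma(13.8, 5.5) quantiles: F⁻¹(0.025) and F⁻¹(0.975).
Equivalently, 1/σ² ~ Gamma(13.8, rate = 5.5); invert its 0.975 and 0.025 quantiles.
Posterior mean ≈ 0.430, SD ≈ 0.125; a Normal approximation gives roughly [0.185, 0.675].
Exact: lower = 0.250; upper = 0.733.

[0.250, 0.733]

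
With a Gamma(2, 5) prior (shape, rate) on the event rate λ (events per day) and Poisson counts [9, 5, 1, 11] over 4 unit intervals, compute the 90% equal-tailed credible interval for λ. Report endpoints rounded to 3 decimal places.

[2.211, 4.137]

Posterior: Gamma(2+26, 5+4) = Gamma(28, 9) (shape, rate).
Equal-tailed 90% interval: Gamma(28, 9) quantiles at 0.05 and 0.95.
Posterior mean ≈ 3.111, SD ≈ 0.588; a Normal approximation gives roughly [2.144, 4.078].
Exact: lower = 2.211; upper = 4.137.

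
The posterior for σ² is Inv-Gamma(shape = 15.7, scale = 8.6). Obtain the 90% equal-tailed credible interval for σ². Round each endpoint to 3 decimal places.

Inverse-Gamma(15.7, 8.6) quantiles: F⁻¹(0.05) and F⁻¹(0.95).
Equivalently, 1/σ² ~ Gamma(15.7, rate = 8.6); invert its 0.95 and 0.05 quantiles.
Posterior mean ≈ 0.585, SD ≈ 0.158; a Normal approximation gives roughly [0.325, 0.845].
Exact: lower = 0.378; upper = 0.878.

[0.378, 0.878]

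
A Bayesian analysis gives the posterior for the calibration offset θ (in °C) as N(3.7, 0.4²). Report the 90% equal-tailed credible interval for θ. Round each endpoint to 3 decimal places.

[3.042, 4.358]

The posterior is symmetric, so the 90% equal-tailed interval is θ = 3.7 ± z·0.4 with z = 1.645.
Half-width: 1.645 × 0.4 = 0.658.
3.7 − 0.658 = 3.042; 3.7 + 0.658 = 4.358.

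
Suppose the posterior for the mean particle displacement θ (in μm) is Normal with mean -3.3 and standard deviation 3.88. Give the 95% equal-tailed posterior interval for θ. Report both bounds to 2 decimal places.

[-10.90, 4.30]

The posterior is symmetric, so the 95% equal-tailed interval is θ = -3.3 ± z·3.88 with z = 1.960.
Half-width: 1.960 × 3.88 = 7.60.
-3.3 − 7.60 = -10.90; -3.3 + 7.60 = 4.30.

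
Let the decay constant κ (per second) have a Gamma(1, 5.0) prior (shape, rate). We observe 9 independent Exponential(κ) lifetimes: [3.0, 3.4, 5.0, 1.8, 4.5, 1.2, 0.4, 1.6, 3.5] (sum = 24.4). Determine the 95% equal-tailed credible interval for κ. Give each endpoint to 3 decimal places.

[0.163, 0.581]

Posterior: Gamma(1+9, 5.0+24.4) = Gamma(10, 29.4) (shape, rate).
Equal-tailed 95% interval: Gamma(10, 29.4) quantiles at 0.025 and 0.975.
Posterior mean ≈ 0.340, SD ≈ 0.108; a Normal approximation gives roughly [0.129, 0.551].
Exact: lower = 0.163; upper = 0.581.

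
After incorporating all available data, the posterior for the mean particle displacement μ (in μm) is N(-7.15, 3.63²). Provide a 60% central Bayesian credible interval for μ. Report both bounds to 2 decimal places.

The posterior is symmetric, so the 60% equal-tailed interval is μ = -7.15 ± z·3.63 with z = 0.842.
Half-width: 0.842 × 3.63 = 3.06.
-7.15 − 3.06 = -10.21; -7.15 + 3.06 = -4.09.

[-10.21, -4.09]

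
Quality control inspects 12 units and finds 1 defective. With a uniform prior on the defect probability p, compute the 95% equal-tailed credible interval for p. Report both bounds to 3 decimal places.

Posterior: Beta(1+1, 1+11) = Beta(2, 12).
Equal-tailed 95% interval: the 0.025 and 0.975 quantiles of Beta(2, 12).
Posterior mean ≈ 0.143, SD ≈ 0.090; a Normal approximation gives roughly [-0.034, 0.320].
Exact: F⁻¹(0.025) = 0.019; F⁻¹(0.975) = 0.360.

[0.019, 0.360]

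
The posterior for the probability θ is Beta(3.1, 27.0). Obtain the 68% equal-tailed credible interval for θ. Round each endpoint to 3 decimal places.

Posterior: Beta(3.1, 27.0).
Equal-tailed 68% interval: the 0.16 and 0.84 quantiles of Beta(3.1, 27.0).
Posterior mean ≈ 0.103, SD ≈ 0.055; a Normal approximation gives roughly [0.049, 0.157].
Exact: F⁻¹(0.16) = 0.050; F⁻¹(0.84) = 0.156.

[0.050, 0.156]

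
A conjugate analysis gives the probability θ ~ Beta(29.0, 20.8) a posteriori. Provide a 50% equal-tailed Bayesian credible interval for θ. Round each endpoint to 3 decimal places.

[0.536, 0.630]

Posterior: Beta(29.0, 20.8).
Equal-tailed 50% interval: the 0.25 and 0.75 quantiles of Beta(29.0, 20.8).
Posterior mean ≈ 0.582, SD ≈ 0.069; a Normal approximation gives roughly [0.536, 0.629].
Exact: F⁻¹(0.25) = 0.536; F⁻¹(0.75) = 0.630.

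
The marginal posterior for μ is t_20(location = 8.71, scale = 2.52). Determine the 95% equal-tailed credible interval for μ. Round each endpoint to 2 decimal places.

The t_20 distribution is symmetric; the 95% interval is 8.71 ± t·2.52 with t_{0.975,20} = 2.086.
Half-width: 2.086 × 2.52 = 5.26.
8.71 − 5.26 = 3.45; 8.71 + 5.26 = 13.97.

[3.45, 13.97]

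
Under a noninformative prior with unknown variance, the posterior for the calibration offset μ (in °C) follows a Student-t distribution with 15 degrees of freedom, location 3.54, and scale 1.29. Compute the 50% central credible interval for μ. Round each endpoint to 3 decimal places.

[2.648, 4.432]

The t_15 distribution is symmetric; the 50% interval is 3.54 ± t·1.29 with t_{0.75,15} = 0.691.
Half-width: 0.691 × 1.29 = 0.892.
3.54 − 0.892 = 2.648; 3.54 + 0.892 = 4.432.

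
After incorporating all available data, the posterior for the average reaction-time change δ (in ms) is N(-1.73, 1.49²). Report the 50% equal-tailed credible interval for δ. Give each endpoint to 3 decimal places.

The posterior is symmetric, so the 50% equal-tailed interval is δ = -1.73 ± z·1.49 with z = 0.674.
Half-width: 0.674 × 1.49 = 1.005.
-1.73 − 1.005 = -2.735; -1.73 + 1.005 = -0.725.

[-2.735, -0.725]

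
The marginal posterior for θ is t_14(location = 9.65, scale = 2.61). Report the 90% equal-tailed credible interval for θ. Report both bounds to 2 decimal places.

The t_14 distribution is symmetric; the 90% interval is 9.65 ± t·2.61 with t_{0.95,14} = 1.761.
Half-width: 1.761 × 2.61 = 4.60.
9.65 − 4.60 = 5.05; 9.65 + 4.60 = 14.25.

[5.05, 14.25]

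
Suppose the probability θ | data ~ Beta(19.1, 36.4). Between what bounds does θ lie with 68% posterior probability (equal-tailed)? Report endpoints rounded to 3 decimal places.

Posterior: Beta(19.1, 36.4).
Equal-tailed 68% interval: the 0.16 and 0.84 quantiles of Beta(19.1, 36.4).
Posterior mean ≈ 0.344, SD ≈ 0.063; a Normal approximation gives roughly [0.281, 0.407].
Exact: F⁻¹(0.16) = 0.281; F⁻¹(0.84) = 0.407.

[0.281, 0.407]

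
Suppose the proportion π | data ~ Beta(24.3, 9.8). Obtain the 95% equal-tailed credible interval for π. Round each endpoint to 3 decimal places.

[0.552, 0.849]

Posterior: Beta(24.3, 9.8).
Equal-tailed 95% interval: the 0.025 and 0.975 quantiles of Beta(24.3, 9.8).
Posterior mean ≈ 0.713, SD ≈ 0.076; a Normal approximation gives roughly [0.563, 0.862].
Exact: F⁻¹(0.025) = 0.552; F⁻¹(0.975) = 0.849.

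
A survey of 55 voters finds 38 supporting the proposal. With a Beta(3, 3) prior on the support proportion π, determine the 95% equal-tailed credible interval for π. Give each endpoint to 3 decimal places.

Posterior: Beta(3+38, 3+17) = Beta(41, 20).
Equal-tailed 95% interval: the 0.025 and 0.975 quantiles of Beta(41, 20).
Posterior mean ≈ 0.672, SD ≈ 0.060; a Normal approximation gives roughly [0.555, 0.789].
Exact: F⁻¹(0.025) = 0.550; F⁻¹(0.975) = 0.783.

[0.550, 0.783]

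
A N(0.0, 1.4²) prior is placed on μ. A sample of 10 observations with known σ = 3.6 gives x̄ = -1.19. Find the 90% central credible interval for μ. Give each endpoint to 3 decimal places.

Posterior precision = 1/1.4² + 10/3.6² = 0.5102 + 0.7716 = 1.2818, so posterior SD = 0.8833.
Posterior mean = (0.0/1.4² + 10·-1.19/3.6²) / 1.2818 = -0.7163.
Interval: -0.7163 ± 1.645 × 0.8833 → [-2.169, 0.736].

[-2.169, 0.736]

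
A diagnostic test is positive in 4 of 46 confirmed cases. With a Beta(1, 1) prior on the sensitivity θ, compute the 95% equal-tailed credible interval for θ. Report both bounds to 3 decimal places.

[0.035, 0.204]

Posterior: Beta(1+4, 1+42) = Beta(5, 43).
Equal-tailed 95% interval: the 0.025 and 0.975 quantiles of Beta(5, 43).
Posterior mean ≈ 0.104, SD ≈ 0.044; a Normal approximation gives roughly [0.019, 0.190].
Exact: F⁻¹(0.025) = 0.035; F⁻¹(0.975) = 0.204.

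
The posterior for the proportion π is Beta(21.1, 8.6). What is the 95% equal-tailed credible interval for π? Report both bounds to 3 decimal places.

[0.538, 0.856]

Posterior: Beta(21.1, 8.6).
Equal-tailed 95% interval: the 0.025 and 0.975 quantiles of Beta(21.1, 8.6).
Posterior mean ≈ 0.710, SD ≈ 0.082; a Normal approximation gives roughly [0.550, 0.871].
Exact: F⁻¹(0.025) = 0.538; F⁻¹(0.975) = 0.856.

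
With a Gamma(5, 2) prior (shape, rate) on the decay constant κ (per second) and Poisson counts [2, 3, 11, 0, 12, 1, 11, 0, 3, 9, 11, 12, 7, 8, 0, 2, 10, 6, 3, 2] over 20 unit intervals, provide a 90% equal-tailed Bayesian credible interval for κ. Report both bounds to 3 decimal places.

[4.578, 6.201]

Posterior: Gamma(5+113, 2+20) = Gamma(118, 22) (shape, rate).
Equal-tailed 90% interval: Gamma(118, 22) quantiles at 0.05 and 0.95.
Posterior mean ≈ 5.364, SD ≈ 0.494; a Normal approximation gives roughly [4.551, 6.176].
Exact: lower = 4.578; upper = 6.201.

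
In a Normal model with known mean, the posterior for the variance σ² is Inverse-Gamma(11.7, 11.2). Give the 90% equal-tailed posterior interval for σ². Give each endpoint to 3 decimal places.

Inverse-Gamma(11.7, 11.2) quantiles: F⁻¹(0.05) and F⁻¹(0.95).
Equivalently, 1/σ² ~ Gamma(11.7, rate = 11.2); invert its 0.95 and 0.05 quantiles.
Posterior mean ≈ 1.047, SD ≈ 0.336; a Normal approximation gives roughly [0.494, 1.600].
Exact: lower = 0.628; upper = 1.673.

[0.628, 1.673]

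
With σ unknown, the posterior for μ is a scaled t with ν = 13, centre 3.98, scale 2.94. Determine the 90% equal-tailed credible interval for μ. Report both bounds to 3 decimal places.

The t_13 distribution is symmetric; the 90% interval is 3.98 ± t·2.94 with t_{0.95,13} = 1.771.
Half-width: 1.771 × 2.94 = 5.207.
3.98 − 5.207 = -1.227; 3.98 + 5.207 = 9.187.

[-1.227, 9.187]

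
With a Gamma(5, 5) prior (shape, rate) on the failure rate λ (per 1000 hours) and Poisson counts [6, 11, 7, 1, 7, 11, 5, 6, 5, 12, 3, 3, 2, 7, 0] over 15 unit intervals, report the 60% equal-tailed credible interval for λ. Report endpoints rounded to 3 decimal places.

[4.144, 4.946]

Posterior: Gamma(5+86, 5+15) = Gamma(91, 20) (shape, rate).
Equal-tailed 60% interval: Gamma(91, 20) quantiles at 0.2 and 0.8.
Posterior mean ≈ 4.550, SD ≈ 0.477; a Normal approximation gives roughly [4.149, 4.951].
Exact: lower = 4.144; upper = 4.946.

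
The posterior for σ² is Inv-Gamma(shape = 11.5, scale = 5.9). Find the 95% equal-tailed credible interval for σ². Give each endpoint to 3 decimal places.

[0.310, 1.010]

Inverse-Gamma(11.5, 5.9) quantiles: F⁻¹(0.025) and F⁻¹(0.975).
Equivalently, 1/σ² ~ Gamma(11.5, rate = 5.9); invert its 0.975 and 0.025 quantiles.
Posterior mean ≈ 0.562, SD ≈ 0.182; a Normal approximation gives roughly [0.205, 0.919].
Exact: lower = 0.310; upper = 1.010.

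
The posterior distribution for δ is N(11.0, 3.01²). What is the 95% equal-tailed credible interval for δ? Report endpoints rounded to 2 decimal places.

[5.10, 16.90]

The posterior is symmetric, so the 95% equal-tailed interval is δ = 11.0 ± z·3.01 with z = 1.960.
Half-width: 1.960 × 3.01 = 5.90.
11.0 − 5.90 = 5.10; 11.0 + 5.90 = 16.90.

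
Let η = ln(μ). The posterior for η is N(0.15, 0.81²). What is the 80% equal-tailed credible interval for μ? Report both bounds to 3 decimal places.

[0.411, 3.281]

On the log scale the 80% interval is 0.15 ± 1.282 × 0.81 = [-0.8881, 1.1881].
Exponentiate: [e^-0.8881, e^1.1881] = [0.411, 3.281].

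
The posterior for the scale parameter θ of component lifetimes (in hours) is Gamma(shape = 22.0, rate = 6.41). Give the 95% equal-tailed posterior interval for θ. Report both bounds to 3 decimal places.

Posterior: Gamma(shape 22.0, rate 6.41).
Equal-tailed 95% interval: Gamma(22.0, 6.41) quantiles at 0.025 and 0.975.
Posterior mean ≈ 3.432, SD ≈ 0.732; a Normal approximation gives roughly [1.998, 4.866].
Exact: lower = 2.151; upper = 5.008.

[2.151, 5.008]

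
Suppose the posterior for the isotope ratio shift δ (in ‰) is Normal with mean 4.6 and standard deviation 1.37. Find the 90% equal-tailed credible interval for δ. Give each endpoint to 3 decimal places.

The posterior is symmetric, so the 90% equal-tailed interval is δ = 4.6 ± z·1.37 with z = 1.645.
Half-width: 1.645 × 1.37 = 2.253.
4.6 − 2.253 = 2.347; 4.6 + 2.253 = 6.853.

[2.347, 6.853]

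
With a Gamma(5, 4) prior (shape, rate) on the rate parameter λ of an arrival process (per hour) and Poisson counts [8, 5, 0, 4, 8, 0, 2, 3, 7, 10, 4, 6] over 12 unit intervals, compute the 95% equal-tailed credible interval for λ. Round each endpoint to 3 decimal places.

Posterior: Gamma(5+57, 4+12) = Gamma(62, 16) (shape, rate).
Equal-tailed 95% interval: Gamma(62, 16) quantiles at 0.025 and 0.975.
Posterior mean ≈ 3.875, SD ≈ 0.492; a Normal approximation gives roughly [2.910, 4.840].
Exact: lower = 2.971; upper = 4.897.

[2.971, 4.897]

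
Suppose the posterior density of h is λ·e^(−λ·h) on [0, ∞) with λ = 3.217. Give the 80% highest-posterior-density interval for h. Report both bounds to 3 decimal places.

[0.000, 0.500]

The exponential density is strictly decreasing on [0, ∞), so the HPD interval is anchored at 0: [0, q] with P(h ≤ q) = 0.80.
q = −ln(1 − 0.80) / 3.217 = 1.6094 / 3.217 = 0.500.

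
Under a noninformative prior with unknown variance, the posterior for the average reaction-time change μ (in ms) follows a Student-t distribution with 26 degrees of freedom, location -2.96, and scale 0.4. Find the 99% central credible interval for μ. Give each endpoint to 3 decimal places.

The t_26 distribution is symmetric; the 99% interval is -2.96 ± t·0.4 with t_{0.995,26} = 2.779.
Half-width: 2.779 × 0.4 = 1.111.
-2.96 − 1.111 = -4.071; -2.96 + 1.111 = -1.849.

[-4.071, -1.849]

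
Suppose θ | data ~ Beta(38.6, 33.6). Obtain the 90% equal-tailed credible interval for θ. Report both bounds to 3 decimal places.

Posterior: Beta(38.6, 33.6).
Equal-tailed 90% interval: the 0.05 and 0.95 quantiles of Beta(38.6, 33.6).
Posterior mean ≈ 0.535, SD ≈ 0.058; a Normal approximation gives roughly [0.439, 0.631].
Exact: F⁻¹(0.05) = 0.438; F⁻¹(0.95) = 0.630.

[0.438, 0.630]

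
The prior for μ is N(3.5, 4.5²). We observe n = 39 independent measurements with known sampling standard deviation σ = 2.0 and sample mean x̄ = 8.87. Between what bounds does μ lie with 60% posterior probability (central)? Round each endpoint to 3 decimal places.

Posterior precision = 1/4.5² + 39/2.0² = 0.0494 + 9.7500 = 9.7994, so posterior SD = 0.3194.
Posterior mean = (3.5/4.5² + 39·8.87/2.0²) / 9.7994 = 8.8429.
Interval: 8.8429 ± 0.842 × 0.3194 → [8.574, 9.112].

[8.574, 9.112]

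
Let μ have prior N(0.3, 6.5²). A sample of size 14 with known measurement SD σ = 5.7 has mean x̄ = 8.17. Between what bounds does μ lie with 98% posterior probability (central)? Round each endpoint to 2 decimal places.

[4.31, 11.21]

Posterior precision = 1/6.5² + 14/5.7² = 0.0237 + 0.4309 = 0.4546, so posterior SD = 1.4832.
Posterior mean = (0.3/6.5² + 14·8.17/5.7²) / 0.4546 = 7.7602.
Interval: 7.7602 ± 2.326 × 1.4832 → [4.31, 11.21].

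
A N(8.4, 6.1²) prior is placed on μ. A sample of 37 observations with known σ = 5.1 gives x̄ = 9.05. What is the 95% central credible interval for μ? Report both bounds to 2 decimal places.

[7.41, 10.67]

Posterior precision = 1/6.1² + 37/5.1² = 0.0269 + 1.4225 = 1.4494, so posterior SD = 0.8306.
Posterior mean = (8.4/6.1² + 37·9.05/5.1²) / 1.4494 = 9.0379.
Interval: 9.0379 ± 1.960 × 0.8306 → [7.41, 10.67].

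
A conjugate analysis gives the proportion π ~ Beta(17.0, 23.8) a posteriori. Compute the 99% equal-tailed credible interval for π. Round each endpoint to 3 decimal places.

[0.232, 0.616]

Posterior: Beta(17.0, 23.8).
Equal-tailed 99% interval: the 0.005 and 0.995 quantiles of Beta(17.0, 23.8).
Posterior mean ≈ 0.417, SD ≈ 0.076; a Normal approximation gives roughly [0.220, 0.613].
Exact: F⁻¹(0.005) = 0.232; F⁻¹(0.995) = 0.616.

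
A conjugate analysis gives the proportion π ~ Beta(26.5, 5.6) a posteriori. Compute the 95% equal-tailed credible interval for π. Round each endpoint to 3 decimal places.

[0.679, 0.934]

Posterior: Beta(26.5, 5.6).
Equal-tailed 95% interval: the 0.025 and 0.975 quantiles of Beta(26.5, 5.6).
Posterior mean ≈ 0.826, SD ≈ 0.066; a Normal approximation gives roughly [0.696, 0.955].
Exact: F⁻¹(0.025) = 0.679; F⁻¹(0.975) = 0.934.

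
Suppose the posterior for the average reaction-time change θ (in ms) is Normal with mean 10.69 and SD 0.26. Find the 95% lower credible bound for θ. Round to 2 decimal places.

10.26

Need L with P(θ ≥ L) = 0.95: L = 10.69 − z_{0.05}·0.26.
z = 1.645; L = 10.69 − 1.645 × 0.26 = 10.26.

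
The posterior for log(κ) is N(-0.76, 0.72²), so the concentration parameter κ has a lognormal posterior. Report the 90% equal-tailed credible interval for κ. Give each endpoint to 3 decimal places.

On the log scale the 90% interval is -0.76 ± 1.645 × 0.72 = [-1.9443, 0.4243].
Exponentiate: [e^-1.9443, e^0.4243] = [0.143, 1.529].

[0.143, 1.529]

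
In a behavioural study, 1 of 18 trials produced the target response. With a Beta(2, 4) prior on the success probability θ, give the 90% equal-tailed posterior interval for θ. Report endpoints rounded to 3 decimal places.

Posterior: Beta(2+1, 4+17) = Beta(3, 21).
Equal-tailed 90% interval: the 0.05 and 0.95 quantiles of Beta(3, 21).
Posterior mean ≈ 0.125, SD ≈ 0.066; a Normal approximation gives roughly [0.016, 0.234].
Exact: F⁻¹(0.05) = 0.037; F⁻¹(0.95) = 0.249.

[0.037, 0.249]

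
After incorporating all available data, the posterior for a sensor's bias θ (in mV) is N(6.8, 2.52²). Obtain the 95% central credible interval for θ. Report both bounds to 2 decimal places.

The posterior is symmetric, so the 95% equal-tailed interval is θ = 6.8 ± z·2.52 with z = 1.960.
Half-width: 1.960 × 2.52 = 4.94.
6.8 − 4.94 = 1.86; 6.8 + 4.94 = 11.74.

[1.86, 11.74]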